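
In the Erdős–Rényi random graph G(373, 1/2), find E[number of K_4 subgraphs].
E[# K_4] = C(373, 4) · (1/2)^C(4, 2) = 793626505 / 2^6 = 12400414.140625

For each 4-subset S of vertices (there are C(373, 4) = 793626505 such S), let X_S = 1 if S induces a K_4 (all C(4, 2) = 6 edges present). Then P(X_S = 1) = (1/2)^6 = 1/64. By linearity of expectation, E[# K_4] = C(373, 4) · (1/2)^6 = 793626505 / 64 = 12400414.140625.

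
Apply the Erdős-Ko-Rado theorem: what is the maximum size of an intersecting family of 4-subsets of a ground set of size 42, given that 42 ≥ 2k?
max |F| = C(41, 3) = 10660

The Erdős-Ko-Rado theorem states: for n ≥ 2k, an intersecting family of k-subsets of an n-element set has size at most C(n − 1, k − 1), with equality for 'star' families {A ⊆ [n] : |A| = k, i ∈ A} (fix an element i). For n = 42, k = 4: C(41, 3) = 10660.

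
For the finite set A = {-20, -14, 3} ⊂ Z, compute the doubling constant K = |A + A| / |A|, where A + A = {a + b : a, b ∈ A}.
K = |A + A| / |A| = 6/3 = 2

Enumerate A + A = {a + b : a, b ∈ A}. With |A| = 3, there are |A|^2 = 9 ordered sum pairs; collecting distinct values, A + A = {-40, -34, -28, -17, -11, 6}, so |A + A| = 6. Thus K = 6/3 = 2. For comparison, the minimum possible |A + A| over all 3-element sets is 2·3 − 1 = 5 (so min K = 5/3), attained only by arithmetic progressions.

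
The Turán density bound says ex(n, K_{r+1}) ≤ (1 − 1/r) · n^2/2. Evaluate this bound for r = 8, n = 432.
Turán density bound = (7/8) · 432^2/2 = 81648

Turán's theorem: ex(n, K_{r+1}) is achieved by the complete r-partite Turán graph T(n, r) with parts as balanced as possible, and is at most (1 − 1/r) · n^2/2. For r = 8, n = 432: the density bound is (7/8) · 186624/2 = 81648. Since 8 ∣ 432, the Turán graph T(432, 8) has parts of equal size 54, and its edge count e(T(432, 8)) = 81648 attains the density bound exactly.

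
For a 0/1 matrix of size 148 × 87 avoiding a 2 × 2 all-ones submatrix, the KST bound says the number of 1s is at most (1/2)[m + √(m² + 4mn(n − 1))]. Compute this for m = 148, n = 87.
z(148, 87; 2, 2) ≤ (1/2)[148 + √(148² + 4·148·87·86)] = (1/2)[148 + √4451248] = 1128.899

Kővári–Sós–Turán: let r_1, ..., r_148 be the row sums and z = Σ r_i the total number of 1s. Each pair of columns can share at most one row with both entries 1 (else a 2×2 all-ones block appears), so Σ_i C(r_i, 2) ≤ C(87, 2) = 3741. By convexity Σ_i C(r_i, 2) ≥ 148·C(z/148, 2) = z(z − 148)/(2·148), giving z² − 148z − 148·87·86 ≤ 0 and hence z ≤ (1/2)[148 + √(21904 + 4·1107336)] = (1/2)[148 + √4451248] ≈ (1/2)(148 + 2109.7981) = 1128.899.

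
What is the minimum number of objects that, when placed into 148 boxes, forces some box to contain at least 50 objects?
n = (50 − 1)·148 + 1 = 7253

By the generalised pigeonhole principle, to guarantee some box contains ≥ r objects we need more than (r − 1) · k objects total. Threshold: n = (r − 1) · k + 1. With r = 50 and k = 148: n = 49 · 148 + 1 = 7252 + 1 = 7253. For n = 7252 = 49 · 148, we can put exactly 49 objects in every box, avoiding 50 in any single one — so 7253 is tight.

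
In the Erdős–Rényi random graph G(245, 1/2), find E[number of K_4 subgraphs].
E[# K_4] = C(245, 4) · (1/2)^C(4, 2) = 146475945 / 2^6 = 2288686.640625

For each 4-subset S of vertices (there are C(245, 4) = 146475945 such S), let X_S = 1 if S induces a K_4 (all C(4, 2) = 6 edges present). Then P(X_S = 1) = (1/2)^6 = 1/64. By linearity of expectation, E[# K_4] = C(245, 4) · (1/2)^6 = 146475945 / 64 = 2288686.640625.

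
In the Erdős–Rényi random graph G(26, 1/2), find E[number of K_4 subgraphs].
E[# K_4] = C(26, 4) · (1/2)^C(4, 2) = 14950 / 2^6 = 7475/32 = 233.59375

For each 4-subset S of vertices (there are C(26, 4) = 14950 such S), let X_S = 1 if S induces a K_4 (all C(4, 2) = 6 edges present). Then P(X_S = 1) = (1/2)^6 = 1/64. By linearity of expectation, E[# K_4] = C(26, 4) · (1/2)^6 = 14950 / 64 = 7475/32 = 233.59375.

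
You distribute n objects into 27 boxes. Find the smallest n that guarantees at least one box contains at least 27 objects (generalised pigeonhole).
n = (27 − 1)·27 + 1 = 703

By the generalised pigeonhole principle, to guarantee some box contains ≥ r objects we need more than (r − 1) · k objects total. Threshold: n = (r − 1) · k + 1. With r = 27 and k = 27: n = 26 · 27 + 1 = 702 + 1 = 703. For n = 702 = 26 · 27, we can put exactly 26 objects in every box, avoiding 27 in any single one — so 703 is tight.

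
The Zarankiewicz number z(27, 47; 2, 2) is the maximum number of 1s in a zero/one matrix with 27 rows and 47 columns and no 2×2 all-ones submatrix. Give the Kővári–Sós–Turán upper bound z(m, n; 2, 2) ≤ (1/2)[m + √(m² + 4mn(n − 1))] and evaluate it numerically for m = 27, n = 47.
z(27, 47; 2, 2) ≤ (1/2)[27 + √(27² + 4·27·47·46)] = (1/2)[27 + √234225] = 255.484

Kővári–Sós–Turán: let r_1, ..., r_27 be the row sums and z = Σ r_i the total number of 1s. Each pair of columns can share at most one row with both entries 1 (else a 2×2 all-ones block appears), so Σ_i C(r_i, 2) ≤ C(47, 2) = 1081. By convexity Σ_i C(r_i, 2) ≥ 27·C(z/27, 2) = z(z − 27)/(2·27), giving z² − 27z − 27·47·46 ≤ 0 and hence z ≤ (1/2)[27 + √(729 + 4·58374)] = (1/2)[27 + √234225] ≈ (1/2)(27 + 483.968) = 255.484.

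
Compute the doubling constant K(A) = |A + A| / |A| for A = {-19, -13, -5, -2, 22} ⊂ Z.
K = |A + A| / |A| = 15/5 = 3

Enumerate A + A = {a + b : a, b ∈ A}. With |A| = 5, there are |A|^2 = 25 ordered sum pairs; collecting distinct values, A + A = {-38, -32, -26, -24, -21, -18, -15, -10, -7, -4, 3, 9, 17, 20, 44}, so |A + A| = 15. Thus K = 15/5 = 3. For comparison, the minimum possible |A + A| over all 5-element sets is 2·5 − 1 = 9 (so min K = 9/5), attained only by arithmetic progressions.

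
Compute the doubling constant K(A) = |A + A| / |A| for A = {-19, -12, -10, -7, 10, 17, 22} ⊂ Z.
K = |A + A| / |A| = 25/7

Enumerate A + A = {a + b : a, b ∈ A}. With |A| = 7, there are |A|^2 = 49 ordered sum pairs; collecting distinct values, A + A = {-38, -31, -29, -26, -24, -22, -20, -19, -17, -14, -9, -2, 0, 3, 5, 7, 10, 12, 15, 20, 27, 32, 34, 39, 44}, so |A + A| = 25. Thus K = 25/7. For comparison, the minimum possible |A + A| over all 7-element sets is 2·7 − 1 = 13 (so min K = 13/7), attained only by arithmetic progressions.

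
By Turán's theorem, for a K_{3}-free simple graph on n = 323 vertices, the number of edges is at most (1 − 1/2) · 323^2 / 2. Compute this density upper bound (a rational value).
Turán density bound = (1/2) · 323^2/2 = 104329/4 ≈ 26082.25

Turán's theorem: ex(n, K_{r+1}) is achieved by the complete r-partite Turán graph T(n, r) with parts as balanced as possible, and is at most (1 − 1/r) · n^2/2. For r = 2, n = 323: the density bound is (1/2) · 104329/2 = 104329/4 ≈ 26082.25. The integer-valued extremum is e(T(323, 2)) = 26082, which is strictly less than the density bound 104329/4 since 2 ∤ 323 (the parts of T(323, 2) cannot all be equal).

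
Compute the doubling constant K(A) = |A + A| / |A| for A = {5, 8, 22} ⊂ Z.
K = |A + A| / |A| = 6/3 = 2

Enumerate A + A = {a + b : a, b ∈ A}. With |A| = 3, there are |A|^2 = 9 ordered sum pairs; collecting distinct values, A + A = {10, 13, 16, 27, 30, 44}, so |A + A| = 6. Thus K = 6/3 = 2. For comparison, the minimum possible |A + A| over all 3-element sets is 2·3 − 1 = 5 (so min K = 5/3), attained only by arithmetic progressions.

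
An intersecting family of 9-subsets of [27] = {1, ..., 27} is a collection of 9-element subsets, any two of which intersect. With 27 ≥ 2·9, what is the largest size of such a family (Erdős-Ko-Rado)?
max |F| = C(26, 8) = 1562275

The Erdős-Ko-Rado theorem states: for n ≥ 2k, an intersecting family of k-subsets of an n-element set has size at most C(n − 1, k − 1), with equality for 'star' families {A ⊆ [n] : |A| = k, i ∈ A} (fix an element i). For n = 27, k = 9: C(26, 8) = 1562275.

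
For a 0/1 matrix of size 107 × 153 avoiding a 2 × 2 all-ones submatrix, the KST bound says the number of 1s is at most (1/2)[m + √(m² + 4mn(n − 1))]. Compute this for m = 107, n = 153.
z(107, 153; 2, 2) ≤ (1/2)[107 + √(107² + 4·107·153·152)] = (1/2)[107 + √9965017] = 1631.8708

Kővári–Sós–Turán: let r_1, ..., r_107 be the row sums and z = Σ r_i the total number of 1s. Each pair of columns can share at most one row with both entries 1 (else a 2×2 all-ones block appears), so Σ_i C(r_i, 2) ≤ C(153, 2) = 11628. By convexity Σ_i C(r_i, 2) ≥ 107·C(z/107, 2) = z(z − 107)/(2·107), giving z² − 107z − 107·153·152 ≤ 0 and hence z ≤ (1/2)[107 + √(11449 + 4·2488392)] = (1/2)[107 + √9965017] ≈ (1/2)(107 + 3156.7415) = 1631.8708.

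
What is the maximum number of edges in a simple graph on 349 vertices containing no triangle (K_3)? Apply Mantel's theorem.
ex(349, K_3) = ⌊349^2/4⌋ = 30450

Mantel (1907): a triangle-free graph on n vertices has at most ⌊n^2/4⌋ edges, with equality for the complete bipartite graph K_{⌊n/2⌋, ⌈n/2⌉}. For n = 349: ⌊349^2/4⌋ = ⌊121801/4⌋ = 30450. The extremal graph is K_{174, 175}, which has 174·175 = 30450 edges.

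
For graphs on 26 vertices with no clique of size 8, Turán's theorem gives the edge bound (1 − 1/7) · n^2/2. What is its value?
Turán density bound = (6/7) · 26^2/2 = 2028/7 ≈ 289.7143

Turán's theorem: ex(n, K_{r+1}) is achieved by the complete r-partite Turán graph T(n, r) with parts as balanced as possible, and is at most (1 − 1/r) · n^2/2. For r = 7, n = 26: the density bound is (6/7) · 676/2 = 2028/7 ≈ 289.7143. The integer-valued extremum is e(T(26, 7)) = 289, which is strictly less than the density bound 2028/7 since 7 ∤ 26 (the parts of T(26, 7) cannot all be equal).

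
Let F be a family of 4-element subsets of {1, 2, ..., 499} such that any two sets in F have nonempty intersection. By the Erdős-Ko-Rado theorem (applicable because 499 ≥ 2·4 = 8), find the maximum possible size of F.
max |F| = C(498, 3) = 20460496

The Erdős-Ko-Rado theorem states: for n ≥ 2k, an intersecting family of k-subsets of an n-element set has size at most C(n − 1, k − 1), with equality for 'star' families {A ⊆ [n] : |A| = k, i ∈ A} (fix an element i). For n = 499, k = 4: C(498, 3) = 20460496.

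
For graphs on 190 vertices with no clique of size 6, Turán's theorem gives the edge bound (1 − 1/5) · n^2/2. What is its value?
Turán density bound = (4/5) · 190^2/2 = 14440

Turán's theorem: ex(n, K_{r+1}) is achieved by the complete r-partite Turán graph T(n, r) with parts as balanced as possible, and is at most (1 − 1/r) · n^2/2. For r = 5, n = 190: the density bound is (4/5) · 36100/2 = 14440. Since 5 ∣ 190, the Turán graph T(190, 5) has parts of equal size 38, and its edge count e(T(190, 5)) = 14440 attains the density bound exactly.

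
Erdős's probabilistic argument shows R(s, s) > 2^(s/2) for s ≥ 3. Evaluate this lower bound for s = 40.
2^(40/2) = 1048576; so R(40, 40) > 1048576

Colour each edge of K_n uniformly at random with red/blue. The expected number of monochromatic K_40 is C(n, 40) · 2 · 2^(−C(40,2)). If C(n, 40) · 2^(1 − C(40,2)) < 1, then with positive probability no monochromatic K_40 exists, so R(40, 40) > n. The standard estimate C(n, 40) ≤ n^40/40! shows this inequality holds whenever n ≤ 2^(40/2) (since 40! · 2^(C(40,2) − 1) > 2^(40^2/2) ≥ n^40). Hence R(40, 40) > 2^(40/2) = 1048576.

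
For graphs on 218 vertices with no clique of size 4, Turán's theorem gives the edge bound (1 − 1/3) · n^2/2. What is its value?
Turán density bound = (2/3) · 218^2/2 = 47524/3 ≈ 15841.3333

Turán's theorem: ex(n, K_{r+1}) is achieved by the complete r-partite Turán graph T(n, r) with parts as balanced as possible, and is at most (1 − 1/r) · n^2/2. For r = 3, n = 218: the density bound is (2/3) · 47524/2 = 47524/3 ≈ 15841.3333. The integer-valued extremum is e(T(218, 3)) = 15841, which is strictly less than the density bound 47524/3 since 3 ∤ 218 (the parts of T(218, 3) cannot all be equal).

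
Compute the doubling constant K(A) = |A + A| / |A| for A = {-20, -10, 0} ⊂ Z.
K = |A + A| / |A| = 5/3

Enumerate A + A = {a + b : a, b ∈ A}. With |A| = 3, there are |A|^2 = 9 ordered sum pairs; collecting distinct values, A + A = {-40, -30, -20, -10, 0}, so |A + A| = 5. Thus K = 5/3. Here |A + A| = 2|A| − 1 = 5, the minimum possible — so K = 5/3 is minimal, which holds iff A is an arithmetic progression.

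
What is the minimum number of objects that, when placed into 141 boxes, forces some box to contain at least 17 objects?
n = (17 − 1)·141 + 1 = 2257

By the generalised pigeonhole principle, to guarantee some box contains ≥ r objects we need more than (r − 1) · k objects total. Threshold: n = (r − 1) · k + 1. With r = 17 and k = 141: n = 16 · 141 + 1 = 2256 + 1 = 2257. For n = 2256 = 16 · 141, we can put exactly 16 objects in every box, avoiding 17 in any single one — so 2257 is tight.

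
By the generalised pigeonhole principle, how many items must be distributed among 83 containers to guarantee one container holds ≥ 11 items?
n = (11 − 1)·83 + 1 = 831

By the generalised pigeonhole principle, to guarantee some box contains ≥ r objects we need more than (r − 1) · k objects total. Threshold: n = (r − 1) · k + 1. With r = 11 and k = 83: n = 10 · 83 + 1 = 830 + 1 = 831. For n = 830 = 10 · 83, we can put exactly 10 objects in every box, avoiding 11 in any single one — so 831 is tight.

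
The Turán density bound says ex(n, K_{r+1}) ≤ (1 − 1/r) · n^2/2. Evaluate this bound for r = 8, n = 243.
Turán density bound = (7/8) · 243^2/2 = 413343/16 ≈ 25833.9375

Turán's theorem: ex(n, K_{r+1}) is achieved by the complete r-partite Turán graph T(n, r) with parts as balanced as possible, and is at most (1 − 1/r) · n^2/2. For r = 8, n = 243: the density bound is (7/8) · 59049/2 = 413343/16 ≈ 25833.9375. The integer-valued extremum is e(T(243, 8)) = 25833, which is strictly less than the density bound 413343/16 since 8 ∤ 243 (the parts of T(243, 8) cannot all be equal).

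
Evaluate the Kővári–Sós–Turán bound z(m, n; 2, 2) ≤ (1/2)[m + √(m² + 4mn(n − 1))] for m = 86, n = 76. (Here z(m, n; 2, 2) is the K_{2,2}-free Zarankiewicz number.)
z(86, 76; 2, 2) ≤ (1/2)[86 + √(86² + 4·86·76·75)] = (1/2)[86 + √1968196] = 744.462

Kővári–Sós–Turán: let r_1, ..., r_86 be the row sums and z = Σ r_i the total number of 1s. Each pair of columns can share at most one row with both entries 1 (else a 2×2 all-ones block appears), so Σ_i C(r_i, 2) ≤ C(76, 2) = 2850. By convexity Σ_i C(r_i, 2) ≥ 86·C(z/86, 2) = z(z − 86)/(2·86), giving z² − 86z − 86·76·75 ≤ 0 and hence z ≤ (1/2)[86 + √(7396 + 4·490200)] = (1/2)[86 + √1968196] ≈ (1/2)(86 + 1402.9241) = 744.462.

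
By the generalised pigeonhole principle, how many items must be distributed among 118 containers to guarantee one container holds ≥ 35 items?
n = (35 − 1)·118 + 1 = 4013

By the generalised pigeonhole principle, to guarantee some box contains ≥ r objects we need more than (r − 1) · k objects total. Threshold: n = (r − 1) · k + 1. With r = 35 and k = 118: n = 34 · 118 + 1 = 4012 + 1 = 4013. For n = 4012 = 34 · 118, we can put exactly 34 objects in every box, avoiding 35 in any single one — so 4013 is tight.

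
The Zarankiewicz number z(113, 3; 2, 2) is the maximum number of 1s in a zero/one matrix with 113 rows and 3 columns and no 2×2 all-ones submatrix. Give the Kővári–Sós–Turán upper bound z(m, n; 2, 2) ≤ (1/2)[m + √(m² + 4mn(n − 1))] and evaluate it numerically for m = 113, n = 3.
z(113, 3; 2, 2) ≤ (1/2)[113 + √(113² + 4·113·3·2)] = (1/2)[113 + √15481] = 118.7113

Kővári–Sós–Turán: let r_1, ..., r_113 be the row sums and z = Σ r_i the total number of 1s. Each pair of columns can share at most one row with both entries 1 (else a 2×2 all-ones block appears), so Σ_i C(r_i, 2) ≤ C(3, 2) = 3. By convexity Σ_i C(r_i, 2) ≥ 113·C(z/113, 2) = z(z − 113)/(2·113), giving z² − 113z − 113·3·2 ≤ 0 and hence z ≤ (1/2)[113 + √(12769 + 4·678)] = (1/2)[113 + √15481] ≈ (1/2)(113 + 124.4227) = 118.7113.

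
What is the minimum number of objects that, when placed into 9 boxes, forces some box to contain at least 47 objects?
n = (47 − 1)·9 + 1 = 415

By the generalised pigeonhole principle, to guarantee some box contains ≥ r objects we need more than (r − 1) · k objects total. Threshold: n = (r − 1) · k + 1. With r = 47 and k = 9: n = 46 · 9 + 1 = 414 + 1 = 415. For n = 414 = 46 · 9, we can put exactly 46 objects in every box, avoiding 47 in any single one — so 415 is tight.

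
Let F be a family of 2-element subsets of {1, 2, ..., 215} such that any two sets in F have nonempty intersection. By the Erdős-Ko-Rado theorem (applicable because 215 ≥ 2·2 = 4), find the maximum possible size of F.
max |F| = C(214, 1) = 214

The Erdős-Ko-Rado theorem states: for n ≥ 2k, an intersecting family of k-subsets of an n-element set has size at most C(n − 1, k − 1), with equality for 'star' families {A ⊆ [n] : |A| = k, i ∈ A} (fix an element i). For n = 215, k = 2: C(214, 1) = 214.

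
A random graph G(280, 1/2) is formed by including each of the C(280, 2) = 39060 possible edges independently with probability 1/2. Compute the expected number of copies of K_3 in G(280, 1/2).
E[# K_3] = C(280, 3) · (1/2)^C(3, 2) = 3619560 / 2^3 = 452445

For each 3-subset S of vertices (there are C(280, 3) = 3619560 such S), let X_S = 1 if S induces a K_3 (all C(3, 2) = 3 edges present). Then P(X_S = 1) = (1/2)^3 = 1/8. By linearity of expectation, E[# K_3] = C(280, 3) · (1/2)^3 = 3619560 / 8 = 452445.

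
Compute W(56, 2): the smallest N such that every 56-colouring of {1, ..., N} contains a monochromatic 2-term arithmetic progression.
W(56, 2) = 56 + 1 = 57

A 2-term AP is any pair of integers, so a monochromatic 2-AP exists iff some colour is used at least twice. With 56 colours, the colouring i ↦ i on {1, ..., 56} uses each colour once, avoiding any monochromatic pair, so W(56, 2) > 56. For {1, ..., 57}, pigeonhole forces two integers of the same colour, which form a monochromatic 2-AP. Hence W(56, 2) = 57.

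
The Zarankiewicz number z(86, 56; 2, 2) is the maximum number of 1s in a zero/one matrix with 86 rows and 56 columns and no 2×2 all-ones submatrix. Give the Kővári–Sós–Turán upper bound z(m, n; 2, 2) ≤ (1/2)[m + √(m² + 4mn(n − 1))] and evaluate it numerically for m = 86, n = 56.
z(86, 56; 2, 2) ≤ (1/2)[86 + √(86² + 4·86·56·55)] = (1/2)[86 + √1066916] = 559.4581

Kővári–Sós–Turán: let r_1, ..., r_86 be the row sums and z = Σ r_i the total number of 1s. Each pair of columns can share at most one row with both entries 1 (else a 2×2 all-ones block appears), so Σ_i C(r_i, 2) ≤ C(56, 2) = 1540. By convexity Σ_i C(r_i, 2) ≥ 86·C(z/86, 2) = z(z − 86)/(2·86), giving z² − 86z − 86·56·55 ≤ 0 and hence z ≤ (1/2)[86 + √(7396 + 4·264880)] = (1/2)[86 + √1066916] ≈ (1/2)(86 + 1032.9163) = 559.4581.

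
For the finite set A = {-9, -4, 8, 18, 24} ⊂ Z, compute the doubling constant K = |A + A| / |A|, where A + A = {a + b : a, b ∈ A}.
K = |A + A| / |A| = 15/5 = 3

Enumerate A + A = {a + b : a, b ∈ A}. With |A| = 5, there are |A|^2 = 25 ordered sum pairs; collecting distinct values, A + A = {-18, -13, -8, -1, 4, 9, 14, 15, 16, 20, 26, 32, 36, 42, 48}, so |A + A| = 15. Thus K = 15/5 = 3. For comparison, the minimum possible |A + A| over all 5-element sets is 2·5 − 1 = 9 (so min K = 9/5), attained only by arithmetic progressions.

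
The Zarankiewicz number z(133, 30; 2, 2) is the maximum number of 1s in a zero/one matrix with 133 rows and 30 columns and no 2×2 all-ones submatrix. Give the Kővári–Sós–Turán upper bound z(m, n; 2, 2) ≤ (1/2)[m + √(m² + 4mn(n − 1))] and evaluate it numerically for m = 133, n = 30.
z(133, 30; 2, 2) ≤ (1/2)[133 + √(133² + 4·133·30·29)] = (1/2)[133 + √480529] = 413.101

Kővári–Sós–Turán: let r_1, ..., r_133 be the row sums and z = Σ r_i the total number of 1s. Each pair of columns can share at most one row with both entries 1 (else a 2×2 all-ones block appears), so Σ_i C(r_i, 2) ≤ C(30, 2) = 435. By convexity Σ_i C(r_i, 2) ≥ 133·C(z/133, 2) = z(z − 133)/(2·133), giving z² − 133z − 133·30·29 ≤ 0 and hence z ≤ (1/2)[133 + √(17689 + 4·115710)] = (1/2)[133 + √480529] ≈ (1/2)(133 + 693.202) = 413.101.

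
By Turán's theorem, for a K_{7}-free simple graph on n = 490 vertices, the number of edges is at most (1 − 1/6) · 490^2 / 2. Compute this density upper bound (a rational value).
Turán density bound = (5/6) · 490^2/2 = 300125/3 ≈ 100041.6667

Turán's theorem: ex(n, K_{r+1}) is achieved by the complete r-partite Turán graph T(n, r) with parts as balanced as possible, and is at most (1 − 1/r) · n^2/2. For r = 6, n = 490: the density bound is (5/6) · 240100/2 = 300125/3 ≈ 100041.6667. The integer-valued extremum is e(T(490, 6)) = 100041, which is strictly less than the density bound 300125/3 since 6 ∤ 490 (the parts of T(490, 6) cannot all be equal).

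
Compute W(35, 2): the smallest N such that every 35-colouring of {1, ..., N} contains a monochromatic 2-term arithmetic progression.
W(35, 2) = 35 + 1 = 36

A 2-term AP is any pair of integers, so a monochromatic 2-AP exists iff some colour is used at least twice. With 35 colours, the colouring i ↦ i on {1, ..., 35} uses each colour once, avoiding any monochromatic pair, so W(35, 2) > 35. For {1, ..., 36}, pigeonhole forces two integers of the same colour, which form a monochromatic 2-AP. Hence W(35, 2) = 36.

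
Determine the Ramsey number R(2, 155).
R(2, 155) = 155

R(2, k) = k for all k ≥ 2: in a 2-colouring of K_k, either some edge is red (a red K_2) or all edges are blue (a blue K_k). And K_{154} coloured all-blue has no blue K_155, so R(2, 155) > 154. Hence R(2, 155) = 155.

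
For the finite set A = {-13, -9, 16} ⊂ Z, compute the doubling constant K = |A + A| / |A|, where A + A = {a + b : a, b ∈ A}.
K = |A + A| / |A| = 6/3 = 2

Enumerate A + A = {a + b : a, b ∈ A}. With |A| = 3, there are |A|^2 = 9 ordered sum pairs; collecting distinct values, A + A = {-26, -22, -18, 3, 7, 32}, so |A + A| = 6. Thus K = 6/3 = 2. For comparison, the minimum possible |A + A| over all 3-element sets is 2·3 − 1 = 5 (so min K = 5/3), attained only by arithmetic progressions.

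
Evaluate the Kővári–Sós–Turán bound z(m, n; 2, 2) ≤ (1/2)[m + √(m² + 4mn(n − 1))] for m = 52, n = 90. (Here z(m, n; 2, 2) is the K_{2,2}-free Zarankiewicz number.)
z(52, 90; 2, 2) ≤ (1/2)[52 + √(52² + 4·52·90·89)] = (1/2)[52 + √1668784] = 671.9071

Kővári–Sós–Turán: let r_1, ..., r_52 be the row sums and z = Σ r_i the total number of 1s. Each pair of columns can share at most one row with both entries 1 (else a 2×2 all-ones block appears), so Σ_i C(r_i, 2) ≤ C(90, 2) = 4005. By convexity Σ_i C(r_i, 2) ≥ 52·C(z/52, 2) = z(z − 52)/(2·52), giving z² − 52z − 52·90·89 ≤ 0 and hence z ≤ (1/2)[52 + √(2704 + 4·416520)] = (1/2)[52 + √1668784] ≈ (1/2)(52 + 1291.8142) = 671.9071.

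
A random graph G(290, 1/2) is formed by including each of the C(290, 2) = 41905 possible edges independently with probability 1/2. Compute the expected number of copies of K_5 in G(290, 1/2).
E[# K_5] = C(290, 5) · (1/2)^C(5, 2) = 16510301808 / 2^10 = 1031893863/64 = 16123341.609375

For each 5-subset S of vertices (there are C(290, 5) = 16510301808 such S), let X_S = 1 if S induces a K_5 (all C(5, 2) = 10 edges present). Then P(X_S = 1) = (1/2)^10 = 1/1024. By linearity of expectation, E[# K_5] = C(290, 5) · (1/2)^10 = 16510301808 / 1024 = 1031893863/64 = 16123341.609375.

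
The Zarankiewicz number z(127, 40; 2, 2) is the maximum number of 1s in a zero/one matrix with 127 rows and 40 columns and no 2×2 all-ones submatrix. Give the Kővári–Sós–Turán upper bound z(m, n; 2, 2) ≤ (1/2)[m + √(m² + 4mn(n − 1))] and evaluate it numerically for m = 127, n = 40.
z(127, 40; 2, 2) ≤ (1/2)[127 + √(127² + 4·127·40·39)] = (1/2)[127 + √808609] = 513.1134

Kővári–Sós–Turán: let r_1, ..., r_127 be the row sums and z = Σ r_i the total number of 1s. Each pair of columns can share at most one row with both entries 1 (else a 2×2 all-ones block appears), so Σ_i C(r_i, 2) ≤ C(40, 2) = 780. By convexity Σ_i C(r_i, 2) ≥ 127·C(z/127, 2) = z(z − 127)/(2·127), giving z² − 127z − 127·40·39 ≤ 0 and hence z ≤ (1/2)[127 + √(16129 + 4·198120)] = (1/2)[127 + √808609] ≈ (1/2)(127 + 899.2269) = 513.1134.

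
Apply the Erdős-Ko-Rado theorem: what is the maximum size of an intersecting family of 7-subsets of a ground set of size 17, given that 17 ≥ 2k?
max |F| = C(16, 6) = 8008

Erdős-Ko-Rado (1961): when n ≥ 2k, max |F| = C(n−1, k−1). The bound is attained by the star {A : i ∈ A} for any fixed i ∈ [n]. Here C(17−1, 7−1) = C(16, 6) = 8008.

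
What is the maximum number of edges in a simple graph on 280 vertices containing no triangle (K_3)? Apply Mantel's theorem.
ex(280, K_3) = ⌊280^2/4⌋ = 19600

Mantel (1907): a triangle-free graph on n vertices has at most ⌊n^2/4⌋ edges, with equality for the complete bipartite graph K_{⌊n/2⌋, ⌈n/2⌉}. For n = 280: ⌊280^2/4⌋ = ⌊78400/4⌋ = 19600. The extremal graph is K_{140, 140}, which has 140·140 = 19600 edges.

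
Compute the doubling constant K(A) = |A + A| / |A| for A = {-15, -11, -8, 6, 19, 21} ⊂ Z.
K = |A + A| / |A| = 21/6 = 7/2

Enumerate A + A = {a + b : a, b ∈ A}. With |A| = 6, there are |A|^2 = 36 ordered sum pairs; collecting distinct values, A + A = {-30, -26, -23, -22, -19, -16, -9, -5, -2, 4, 6, 8, 10, 11, 12, 13, 25, 27, 38, 40, 42}, so |A + A| = 21. Thus K = 21/6 = 7/2. For comparison, the minimum possible |A + A| over all 6-element sets is 2·6 − 1 = 11 (so min K = 11/6), attained only by arithmetic progressions.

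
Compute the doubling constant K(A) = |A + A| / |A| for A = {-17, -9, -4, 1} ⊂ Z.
K = |A + A| / |A| = 9/4

Enumerate A + A = {a + b : a, b ∈ A}. With |A| = 4, there are |A|^2 = 16 ordered sum pairs; collecting distinct values, A + A = {-34, -26, -21, -18, -16, -13, -8, -3, 2}, so |A + A| = 9. Thus K = 9/4. For comparison, the minimum possible |A + A| over all 4-element sets is 2·4 − 1 = 7 (so min K = 7/4), attained only by arithmetic progressions.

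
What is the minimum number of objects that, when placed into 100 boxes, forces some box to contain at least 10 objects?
n = (10 − 1)·100 + 1 = 901

By the generalised pigeonhole principle, to guarantee some box contains ≥ r objects we need more than (r − 1) · k objects total. Threshold: n = (r − 1) · k + 1. With r = 10 and k = 100: n = 9 · 100 + 1 = 900 + 1 = 901. For n = 900 = 9 · 100, we can put exactly 9 objects in every box, avoiding 10 in any single one — so 901 is tight.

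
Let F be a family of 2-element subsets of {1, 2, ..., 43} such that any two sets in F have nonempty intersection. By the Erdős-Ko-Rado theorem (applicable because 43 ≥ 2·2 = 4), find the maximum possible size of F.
max |F| = C(42, 1) = 42

Erdős-Ko-Rado (1961): when n ≥ 2k, max |F| = C(n−1, k−1). The bound is attained by the star {A : i ∈ A} for any fixed i ∈ [n]. Here C(43−1, 2−1) = C(42, 1) = 42.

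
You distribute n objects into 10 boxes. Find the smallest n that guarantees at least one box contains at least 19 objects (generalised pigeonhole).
n = (19 − 1)·10 + 1 = 181

By the generalised pigeonhole principle, to guarantee some box contains ≥ r objects we need more than (r − 1) · k objects total. Threshold: n = (r − 1) · k + 1. With r = 19 and k = 10: n = 18 · 10 + 1 = 180 + 1 = 181. For n = 180 = 18 · 10, we can put exactly 18 objects in every box, avoiding 19 in any single one — so 181 is tight.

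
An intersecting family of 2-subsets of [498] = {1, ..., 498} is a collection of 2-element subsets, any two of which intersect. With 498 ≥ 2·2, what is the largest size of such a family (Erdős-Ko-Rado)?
max |F| = C(497, 1) = 497

The Erdős-Ko-Rado theorem states: for n ≥ 2k, an intersecting family of k-subsets of an n-element set has size at most C(n − 1, k − 1), with equality for 'star' families {A ⊆ [n] : |A| = k, i ∈ A} (fix an element i). For n = 498, k = 2: C(497, 1) = 497.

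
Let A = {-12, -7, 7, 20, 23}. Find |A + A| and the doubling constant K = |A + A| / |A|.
K = |A + A| / |A| = 15/5 = 3

Enumerate A + A = {a + b : a, b ∈ A}. With |A| = 5, there are |A|^2 = 25 ordered sum pairs; collecting distinct values, A + A = {-24, -19, -14, -5, 0, 8, 11, 13, 14, 16, 27, 30, 40, 43, 46}, so |A + A| = 15. Thus K = 15/5 = 3. For comparison, the minimum possible |A + A| over all 5-element sets is 2·5 − 1 = 9 (so min K = 9/5), attained only by arithmetic progressions.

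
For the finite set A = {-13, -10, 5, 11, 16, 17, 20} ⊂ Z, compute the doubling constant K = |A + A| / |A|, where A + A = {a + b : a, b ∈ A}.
K = |A + A| / |A| = 25/7

Enumerate A + A = {a + b : a, b ∈ A}. With |A| = 7, there are |A|^2 = 49 ordered sum pairs; collecting distinct values, A + A = {-26, -23, -20, -8, -5, -2, 1, 3, 4, 6, 7, 10, 16, 21, 22, 25, 27, 28, 31, 32, 33, 34, 36, 37, 40}, so |A + A| = 25. Thus K = 25/7. For comparison, the minimum possible |A + A| over all 7-element sets is 2·7 − 1 = 13 (so min K = 13/7), attained only by arithmetic progressions.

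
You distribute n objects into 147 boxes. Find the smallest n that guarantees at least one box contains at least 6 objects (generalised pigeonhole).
n = (6 − 1)·147 + 1 = 736

By the generalised pigeonhole principle, to guarantee some box contains ≥ r objects we need more than (r − 1) · k objects total. Threshold: n = (r − 1) · k + 1. With r = 6 and k = 147: n = 5 · 147 + 1 = 735 + 1 = 736. For n = 735 = 5 · 147, we can put exactly 5 objects in every box, avoiding 6 in any single one — so 736 is tight.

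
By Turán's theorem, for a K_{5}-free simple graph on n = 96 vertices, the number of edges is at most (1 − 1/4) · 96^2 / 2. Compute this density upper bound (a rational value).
Turán density bound = (3/4) · 96^2/2 = 3456

Turán's theorem: ex(n, K_{r+1}) is achieved by the complete r-partite Turán graph T(n, r) with parts as balanced as possible, and is at most (1 − 1/r) · n^2/2. For r = 4, n = 96: the density bound is (3/4) · 9216/2 = 3456. Since 4 ∣ 96, the Turán graph T(96, 4) has parts of equal size 24, and its edge count e(T(96, 4)) = 3456 attains the density bound exactly.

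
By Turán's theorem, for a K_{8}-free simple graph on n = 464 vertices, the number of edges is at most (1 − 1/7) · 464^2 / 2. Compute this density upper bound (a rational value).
Turán density bound = (6/7) · 464^2/2 = 645888/7 ≈ 92269.7143

Turán's theorem: ex(n, K_{r+1}) is achieved by the complete r-partite Turán graph T(n, r) with parts as balanced as possible, and is at most (1 − 1/r) · n^2/2. For r = 7, n = 464: the density bound is (6/7) · 215296/2 = 645888/7 ≈ 92269.7143. The integer-valued extremum is e(T(464, 7)) = 92269, which is strictly less than the density bound 645888/7 since 7 ∤ 464 (the parts of T(464, 7) cannot all be equal).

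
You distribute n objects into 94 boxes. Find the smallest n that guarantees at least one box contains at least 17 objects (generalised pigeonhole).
n = (17 − 1)·94 + 1 = 1505

By the generalised pigeonhole principle, to guarantee some box contains ≥ r objects we need more than (r − 1) · k objects total. Threshold: n = (r − 1) · k + 1. With r = 17 and k = 94: n = 16 · 94 + 1 = 1504 + 1 = 1505. For n = 1504 = 16 · 94, we can put exactly 16 objects in every box, avoiding 17 in any single one — so 1505 is tight.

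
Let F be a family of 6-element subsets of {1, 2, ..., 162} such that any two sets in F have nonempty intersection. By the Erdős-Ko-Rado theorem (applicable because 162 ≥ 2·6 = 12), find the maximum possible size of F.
max |F| = C(161, 5) = 846678392

Erdős-Ko-Rado (1961): when n ≥ 2k, max |F| = C(n−1, k−1). The bound is attained by the star {A : i ∈ A} for any fixed i ∈ [n]. Here C(162−1, 6−1) = C(161, 5) = 846678392.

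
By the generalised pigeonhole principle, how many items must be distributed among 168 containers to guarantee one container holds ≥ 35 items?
n = (35 − 1)·168 + 1 = 5713

By the generalised pigeonhole principle, to guarantee some box contains ≥ r objects we need more than (r − 1) · k objects total. Threshold: n = (r − 1) · k + 1. With r = 35 and k = 168: n = 34 · 168 + 1 = 5712 + 1 = 5713. For n = 5712 = 34 · 168, we can put exactly 34 objects in every box, avoiding 35 in any single one — so 5713 is tight.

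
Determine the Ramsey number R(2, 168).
R(2, 168) = 168

R(2, k) = k for all k ≥ 2: in a 2-colouring of K_k, either some edge is red (a red K_2) or all edges are blue (a blue K_k). And K_{167} coloured all-blue has no blue K_168, so R(2, 168) > 167. Hence R(2, 168) = 168.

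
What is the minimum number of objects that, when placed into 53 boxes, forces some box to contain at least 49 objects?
n = (49 − 1)·53 + 1 = 2545

By the generalised pigeonhole principle, to guarantee some box contains ≥ r objects we need more than (r − 1) · k objects total. Threshold: n = (r − 1) · k + 1. With r = 49 and k = 53: n = 48 · 53 + 1 = 2544 + 1 = 2545. For n = 2544 = 48 · 53, we can put exactly 48 objects in every box, avoiding 49 in any single one — so 2545 is tight.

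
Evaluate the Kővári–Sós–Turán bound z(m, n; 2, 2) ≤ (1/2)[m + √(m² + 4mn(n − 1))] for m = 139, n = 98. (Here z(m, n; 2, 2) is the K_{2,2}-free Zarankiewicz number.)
z(139, 98; 2, 2) ≤ (1/2)[139 + √(139² + 4·139·98·97)] = (1/2)[139 + √5304657] = 1221.0921

Kővári–Sós–Turán: let r_1, ..., r_139 be the row sums and z = Σ r_i the total number of 1s. Each pair of columns can share at most one row with both entries 1 (else a 2×2 all-ones block appears), so Σ_i C(r_i, 2) ≤ C(98, 2) = 4753. By convexity Σ_i C(r_i, 2) ≥ 139·C(z/139, 2) = z(z − 139)/(2·139), giving z² − 139z − 139·98·97 ≤ 0 and hence z ≤ (1/2)[139 + √(19321 + 4·1321334)] = (1/2)[139 + √5304657] ≈ (1/2)(139 + 2303.1841) = 1221.0921.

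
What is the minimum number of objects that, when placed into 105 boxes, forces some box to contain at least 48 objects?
n = (48 − 1)·105 + 1 = 4936

By the generalised pigeonhole principle, to guarantee some box contains ≥ r objects we need more than (r − 1) · k objects total. Threshold: n = (r − 1) · k + 1. With r = 48 and k = 105: n = 47 · 105 + 1 = 4935 + 1 = 4936. For n = 4935 = 47 · 105, we can put exactly 47 objects in every box, avoiding 48 in any single one — so 4936 is tight.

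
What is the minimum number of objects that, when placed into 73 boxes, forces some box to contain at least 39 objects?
n = (39 − 1)·73 + 1 = 2775

By the generalised pigeonhole principle, to guarantee some box contains ≥ r objects we need more than (r − 1) · k objects total. Threshold: n = (r − 1) · k + 1. With r = 39 and k = 73: n = 38 · 73 + 1 = 2774 + 1 = 2775. For n = 2774 = 38 · 73, we can put exactly 38 objects in every box, avoiding 39 in any single one — so 2775 is tight.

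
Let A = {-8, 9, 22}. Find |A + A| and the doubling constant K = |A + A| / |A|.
K = |A + A| / |A| = 6/3 = 2

Enumerate A + A = {a + b : a, b ∈ A}. With |A| = 3, there are |A|^2 = 9 ordered sum pairs; collecting distinct values, A + A = {-16, 1, 14, 18, 31, 44}, so |A + A| = 6. Thus K = 6/3 = 2. For comparison, the minimum possible |A + A| over all 3-element sets is 2·3 − 1 = 5 (so min K = 5/3), attained only by arithmetic progressions.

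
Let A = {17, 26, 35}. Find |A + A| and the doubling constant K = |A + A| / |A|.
K = |A + A| / |A| = 5/3

Enumerate A + A = {a + b : a, b ∈ A}. With |A| = 3, there are |A|^2 = 9 ordered sum pairs; collecting distinct values, A + A = {34, 43, 52, 61, 70}, so |A + A| = 5. Thus K = 5/3. Here |A + A| = 2|A| − 1 = 5, the minimum possible — so K = 5/3 is minimal, which holds iff A is an arithmetic progression.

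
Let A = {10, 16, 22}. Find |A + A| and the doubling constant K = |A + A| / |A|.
K = |A + A| / |A| = 5/3

Enumerate A + A = {a + b : a, b ∈ A}. With |A| = 3, there are |A|^2 = 9 ordered sum pairs; collecting distinct values, A + A = {20, 26, 32, 38, 44}, so |A + A| = 5. Thus K = 5/3. Here |A + A| = 2|A| − 1 = 5, the minimum possible — so K = 5/3 is minimal, which holds iff A is an arithmetic progression.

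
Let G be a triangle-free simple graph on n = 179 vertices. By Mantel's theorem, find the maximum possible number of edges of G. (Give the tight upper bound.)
ex(179, K_3) = ⌊179^2/4⌋ = 8010

Mantel (1907): a triangle-free graph on n vertices has at most ⌊n^2/4⌋ edges, with equality for the complete bipartite graph K_{⌊n/2⌋, ⌈n/2⌉}. For n = 179: ⌊179^2/4⌋ = ⌊32041/4⌋ = 8010. The extremal graph is K_{89, 90}, which has 89·90 = 8010 edges.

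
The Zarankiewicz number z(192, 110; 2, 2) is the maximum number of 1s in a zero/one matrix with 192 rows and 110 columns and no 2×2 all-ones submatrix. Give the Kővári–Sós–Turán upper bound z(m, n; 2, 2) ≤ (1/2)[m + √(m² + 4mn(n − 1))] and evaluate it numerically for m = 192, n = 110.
z(192, 110; 2, 2) ≤ (1/2)[192 + √(192² + 4·192·110·109)] = (1/2)[192 + √9245184] = 1616.2947

Kővári–Sós–Turán: let r_1, ..., r_192 be the row sums and z = Σ r_i the total number of 1s. Each pair of columns can share at most one row with both entries 1 (else a 2×2 all-ones block appears), so Σ_i C(r_i, 2) ≤ C(110, 2) = 5995. By convexity Σ_i C(r_i, 2) ≥ 192·C(z/192, 2) = z(z − 192)/(2·192), giving z² − 192z − 192·110·109 ≤ 0 and hence z ≤ (1/2)[192 + √(36864 + 4·2302080)] = (1/2)[192 + √9245184] ≈ (1/2)(192 + 3040.5894) = 1616.2947.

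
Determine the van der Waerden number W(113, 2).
W(113, 2) = 113 + 1 = 114

A 2-term AP is any pair of integers, so a monochromatic 2-AP exists iff some colour is used at least twice. With 113 colours, the colouring i ↦ i on {1, ..., 113} uses each colour once, avoiding any monochromatic pair, so W(113, 2) > 113. For {1, ..., 114}, pigeonhole forces two integers of the same colour, which form a monochromatic 2-AP. Hence W(113, 2) = 114.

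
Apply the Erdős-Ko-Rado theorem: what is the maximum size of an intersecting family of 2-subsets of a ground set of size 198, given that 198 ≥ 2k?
max |F| = C(197, 1) = 197

Erdős-Ko-Rado (1961): when n ≥ 2k, max |F| = C(n−1, k−1). The bound is attained by the star {A : i ∈ A} for any fixed i ∈ [n]. Here C(198−1, 2−1) = C(197, 1) = 197.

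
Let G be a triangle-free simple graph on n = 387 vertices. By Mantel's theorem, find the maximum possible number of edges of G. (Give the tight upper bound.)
ex(387, K_3) = ⌊387^2/4⌋ = 37442

Mantel (1907): a triangle-free graph on n vertices has at most ⌊n^2/4⌋ edges, with equality for the complete bipartite graph K_{⌊n/2⌋, ⌈n/2⌉}. For n = 387: ⌊387^2/4⌋ = ⌊149769/4⌋ = 37442. The extremal graph is K_{193, 194}, which has 193·194 = 37442 edges.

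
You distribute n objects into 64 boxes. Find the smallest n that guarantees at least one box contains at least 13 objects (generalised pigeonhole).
n = (13 − 1)·64 + 1 = 769

By the generalised pigeonhole principle, to guarantee some box contains ≥ r objects we need more than (r − 1) · k objects total. Threshold: n = (r − 1) · k + 1. With r = 13 and k = 64: n = 12 · 64 + 1 = 768 + 1 = 769. For n = 768 = 12 · 64, we can put exactly 12 objects in every box, avoiding 13 in any single one — so 769 is tight.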